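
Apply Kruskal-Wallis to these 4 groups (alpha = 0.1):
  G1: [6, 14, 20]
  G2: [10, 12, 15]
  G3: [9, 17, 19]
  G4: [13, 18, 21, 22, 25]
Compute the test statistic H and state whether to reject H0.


Step 1: Combine all N = 14 observations and assign midranks.
sorted (value, group, rank): (6,G1,1), (9,G3,2), (10,G2,3), (12,G2,4), (13,G4,5), (14,G1,6), (15,G2,7), (17,G3,8), (18,G4,9), (19,G3,10), (20,G1,11), (21,G4,12), (22,G4,13), (25,G4,14)
Step 2: Sum ranks within each group.
R_1 = 18 (n_1 = 3)
R_2 = 14 (n_2 = 3)
R_3 = 20 (n_3 = 3)
R_4 = 53 (n_4 = 5)
Step 3: H = 12/(N(N+1)) * sum(R_i^2/n_i) - 3(N+1)
     = 12/(14*15) * (18^2/3 + 14^2/3 + 20^2/3 + 53^2/5) - 3*15
     = 0.057143 * 868.467 - 45
     = 4.626667.
Step 4: No ties, so H is used without correction.
Step 5: Under H0, H ~ chi^2(3); p-value = 0.201266.
Step 6: alpha = 0.1. fail to reject H0.

H = 4.6267, df = 3, p = 0.201266, fail to reject H0.


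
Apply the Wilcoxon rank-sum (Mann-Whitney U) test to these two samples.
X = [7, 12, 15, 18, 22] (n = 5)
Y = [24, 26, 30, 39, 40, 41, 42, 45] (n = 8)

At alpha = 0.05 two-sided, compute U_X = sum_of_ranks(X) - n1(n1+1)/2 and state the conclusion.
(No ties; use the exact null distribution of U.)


Step 1: Combine and sort all 13 observations; assign midranks.
sorted (value, group): (7,X), (12,X), (15,X), (18,X), (22,X), (24,Y), (26,Y), (30,Y), (39,Y), (40,Y), (41,Y), (42,Y), (45,Y)
ranks: 7->1, 12->2, 15->3, 18->4, 22->5, 24->6, 26->7, 30->8, 39->9, 40->10, 41->11, 42->12, 45->13
Step 2: Rank sum for X: R1 = 1 + 2 + 3 + 4 + 5 = 15.
Step 3: U_X = R1 - n1(n1+1)/2 = 15 - 5*6/2 = 15 - 15 = 0.
       U_Y = n1*n2 - U_X = 40 - 0 = 40.
Step 4: No ties, so the exact null distribution of U (based on enumerating the C(13,5) = 1287 equally likely rank assignments) gives the two-sided p-value.
Step 5: p-value = 0.001554; compare to alpha = 0.05. reject H0.

U_X = 0, p = 0.001554, reject H0 at alpha = 0.05.


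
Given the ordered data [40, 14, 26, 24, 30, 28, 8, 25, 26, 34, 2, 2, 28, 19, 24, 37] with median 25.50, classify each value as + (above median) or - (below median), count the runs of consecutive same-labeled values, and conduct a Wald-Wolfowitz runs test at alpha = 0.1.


Step 1: Compute median = 25.50; label A = above, B = below.
Labels in order: ABABAABBAABBABBA  (n_A = 8, n_B = 8)
Step 2: Count runs R = 11.
Step 3: Under H0 (random ordering), E[R] = 2*n_A*n_B/(n_A+n_B) + 1 = 2*8*8/16 + 1 = 9.0000.
        Var[R] = 2*n_A*n_B*(2*n_A*n_B - n_A - n_B) / ((n_A+n_B)^2 * (n_A+n_B-1)) = 14336/3840 = 3.7333.
        SD[R] = 1.9322.
Step 4: Continuity-corrected z = (R - 0.5 - E[R]) / SD[R] = (11 - 0.5 - 9.0000) / 1.9322 = 0.7763.
Step 5: Two-sided p-value via normal approximation = 2*(1 - Phi(|z|)) = 0.437558.
Step 6: alpha = 0.1. fail to reject H0.

R = 11, z = 0.7763, p = 0.437558, fail to reject H0.


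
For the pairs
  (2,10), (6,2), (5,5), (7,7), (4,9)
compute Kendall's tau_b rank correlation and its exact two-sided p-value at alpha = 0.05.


Step 1: Enumerate the 10 unordered pairs (i,j) with i<j and classify each by sign(x_j-x_i) * sign(y_j-y_i).
  (1,2):dx=+4,dy=-8->D; (1,3):dx=+3,dy=-5->D; (1,4):dx=+5,dy=-3->D; (1,5):dx=+2,dy=-1->D
  (2,3):dx=-1,dy=+3->D; (2,4):dx=+1,dy=+5->C; (2,5):dx=-2,dy=+7->D; (3,4):dx=+2,dy=+2->C
  (3,5):dx=-1,dy=+4->D; (4,5):dx=-3,dy=+2->D
Step 2: C = 2, D = 8, total pairs = 10.
Step 3: tau = (C - D)/(n(n-1)/2) = (2 - 8)/10 = -0.600000.
Step 4: Exact two-sided p-value (enumerate n! = 120 permutations of y under H0): p = 0.233333.
Step 5: alpha = 0.05. fail to reject H0.

tau_b = -0.6000 (C=2, D=8), p = 0.233333, fail to reject H0.


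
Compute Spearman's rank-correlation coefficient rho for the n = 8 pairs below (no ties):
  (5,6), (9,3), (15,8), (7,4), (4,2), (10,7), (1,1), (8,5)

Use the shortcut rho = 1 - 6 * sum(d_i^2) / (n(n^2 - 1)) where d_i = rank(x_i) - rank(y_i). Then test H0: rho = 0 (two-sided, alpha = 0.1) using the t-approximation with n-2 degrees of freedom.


Step 1: Rank x and y separately (midranks; no ties here).
rank(x): 5->3, 9->6, 15->8, 7->4, 4->2, 10->7, 1->1, 8->5
rank(y): 6->6, 3->3, 8->8, 4->4, 2->2, 7->7, 1->1, 5->5
Step 2: d_i = R_x(i) - R_y(i); compute d_i^2.
  (3-6)^2=9, (6-3)^2=9, (8-8)^2=0, (4-4)^2=0, (2-2)^2=0, (7-7)^2=0, (1-1)^2=0, (5-5)^2=0
sum(d^2) = 18.
Step 3: rho = 1 - 6*18 / (8*(8^2 - 1)) = 1 - 108/504 = 0.785714.
Step 4: Under H0, t = rho * sqrt((n-2)/(1-rho^2)) = 3.1113 ~ t(6).
Step 5: Two-sided p-value from the t-distribution with 6 df = 0.020815.
Step 6: alpha = 0.1. reject H0.

rho = 0.7857, p = 0.020815, reject H0 at alpha = 0.1.


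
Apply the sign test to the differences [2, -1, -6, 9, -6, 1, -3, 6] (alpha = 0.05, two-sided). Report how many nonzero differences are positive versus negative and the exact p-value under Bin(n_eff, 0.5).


Step 1: Discard zero differences. Original n = 8; n_eff = number of nonzero differences = 8.
Nonzero differences (with sign): +2, -1, -6, +9, -6, +1, -3, +6
Step 2: Count signs: positive = 4, negative = 4.
Step 3: Under H0: P(positive) = 0.5, so the number of positives S ~ Bin(8, 0.5).
Step 4: Two-sided exact p-value = sum of Bin(8,0.5) probabilities at or below the observed probability = 1.000000.
Step 5: alpha = 0.05. fail to reject H0.

n_eff = 8, pos = 4, neg = 4, p = 1.000000, fail to reject H0.


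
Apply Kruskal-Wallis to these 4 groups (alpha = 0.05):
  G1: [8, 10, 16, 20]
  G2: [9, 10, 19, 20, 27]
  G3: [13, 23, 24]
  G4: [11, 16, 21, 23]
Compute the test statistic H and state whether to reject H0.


Step 1: Combine all N = 16 observations and assign midranks.
sorted (value, group, rank): (8,G1,1), (9,G2,2), (10,G1,3.5), (10,G2,3.5), (11,G4,5), (13,G3,6), (16,G1,7.5), (16,G4,7.5), (19,G2,9), (20,G1,10.5), (20,G2,10.5), (21,G4,12), (23,G3,13.5), (23,G4,13.5), (24,G3,15), (27,G2,16)
Step 2: Sum ranks within each group.
R_1 = 22.5 (n_1 = 4)
R_2 = 41 (n_2 = 5)
R_3 = 34.5 (n_3 = 3)
R_4 = 38 (n_4 = 4)
Step 3: H = 12/(N(N+1)) * sum(R_i^2/n_i) - 3(N+1)
     = 12/(16*17) * (22.5^2/4 + 41^2/5 + 34.5^2/3 + 38^2/4) - 3*17
     = 0.044118 * 1220.51 - 51
     = 2.846140.
Step 4: Ties present; correction factor C = 1 - 24/(16^3 - 16) = 0.994118. Corrected H = 2.846140 / 0.994118 = 2.862981.
Step 5: Under H0, H ~ chi^2(3); p-value = 0.413237.
Step 6: alpha = 0.05. fail to reject H0.

H = 2.8630, df = 3, p = 0.413237, fail to reject H0.


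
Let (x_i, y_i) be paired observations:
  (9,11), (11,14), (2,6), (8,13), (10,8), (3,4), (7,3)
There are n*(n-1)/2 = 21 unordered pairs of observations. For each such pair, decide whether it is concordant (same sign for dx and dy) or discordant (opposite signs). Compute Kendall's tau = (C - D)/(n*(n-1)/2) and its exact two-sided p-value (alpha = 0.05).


Step 1: Enumerate the 21 unordered pairs (i,j) with i<j and classify each by sign(x_j-x_i) * sign(y_j-y_i).
  (1,2):dx=+2,dy=+3->C; (1,3):dx=-7,dy=-5->C; (1,4):dx=-1,dy=+2->D; (1,5):dx=+1,dy=-3->D
  (1,6):dx=-6,dy=-7->C; (1,7):dx=-2,dy=-8->C; (2,3):dx=-9,dy=-8->C; (2,4):dx=-3,dy=-1->C
  (2,5):dx=-1,dy=-6->C; (2,6):dx=-8,dy=-10->C; (2,7):dx=-4,dy=-11->C; (3,4):dx=+6,dy=+7->C
  (3,5):dx=+8,dy=+2->C; (3,6):dx=+1,dy=-2->D; (3,7):dx=+5,dy=-3->D; (4,5):dx=+2,dy=-5->D
  (4,6):dx=-5,dy=-9->C; (4,7):dx=-1,dy=-10->C; (5,6):dx=-7,dy=-4->C; (5,7):dx=-3,dy=-5->C
  (6,7):dx=+4,dy=-1->D
Step 2: C = 15, D = 6, total pairs = 21.
Step 3: tau = (C - D)/(n(n-1)/2) = (15 - 6)/21 = 0.428571.
Step 4: Exact two-sided p-value (enumerate n! = 5040 permutations of y under H0): p = 0.238889.
Step 5: alpha = 0.05. fail to reject H0.

tau_b = 0.4286 (C=15, D=6), p = 0.238889, fail to reject H0.


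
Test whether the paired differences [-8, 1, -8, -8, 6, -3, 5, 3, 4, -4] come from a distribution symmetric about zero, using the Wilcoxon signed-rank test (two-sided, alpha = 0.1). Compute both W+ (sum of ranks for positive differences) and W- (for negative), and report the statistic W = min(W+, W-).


Step 1: Drop any zero differences (none here) and take |d_i|.
|d| = [8, 1, 8, 8, 6, 3, 5, 3, 4, 4]
Step 2: Midrank |d_i| (ties get averaged ranks).
ranks: |8|->9, |1|->1, |8|->9, |8|->9, |6|->7, |3|->2.5, |5|->6, |3|->2.5, |4|->4.5, |4|->4.5
Step 3: Attach original signs; sum ranks with positive sign and with negative sign.
W+ = 1 + 7 + 6 + 2.5 + 4.5 = 21
W- = 9 + 9 + 9 + 2.5 + 4.5 = 34
(Check: W+ + W- = 55 should equal n(n+1)/2 = 55.)
Step 4: Test statistic W = min(W+, W-) = 21.
Step 5: Ties in |d|, so use the tie-corrected normal approximation.
        E[W] = n(n+1)/4 = 10*11/4 = 27.5.
        Tie groups: |d|=3 (t=2), |d|=4 (t=2), |d|=8 (t=3); sum(t^3 - t) = 36.
        Var[W] = n(n+1)(2n+1)/24 - sum(t^3-t)/48 = 2310/24 - 36/48 = 95.5.
        z = (W - E[W]) / sqrt(Var[W]) = (21 - 27.5) / 9.7724 = -0.6651.
        Two-sided p = 2*Phi(z) = 0.505962.
Step 6: alpha = 0.1. fail to reject H0.

W+ = 21, W- = 34, W = min = 21, p = 0.505962, fail to reject H0.


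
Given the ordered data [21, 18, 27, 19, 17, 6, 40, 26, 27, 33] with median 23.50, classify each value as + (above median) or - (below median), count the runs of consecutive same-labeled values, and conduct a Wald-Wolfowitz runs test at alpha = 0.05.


Step 1: Compute median = 23.50; label A = above, B = below.
Labels in order: BBABBBAAAA  (n_A = 5, n_B = 5)
Step 2: Count runs R = 4.
Step 3: Under H0 (random ordering), E[R] = 2*n_A*n_B/(n_A+n_B) + 1 = 2*5*5/10 + 1 = 6.0000.
        Var[R] = 2*n_A*n_B*(2*n_A*n_B - n_A - n_B) / ((n_A+n_B)^2 * (n_A+n_B-1)) = 2000/900 = 2.2222.
        SD[R] = 1.4907.
Step 4: Continuity-corrected z = (R + 0.5 - E[R]) / SD[R] = (4 + 0.5 - 6.0000) / 1.4907 = -1.0062.
Step 5: Two-sided p-value via normal approximation = 2*(1 - Phi(|z|)) = 0.314305.
Step 6: alpha = 0.05. fail to reject H0.

R = 4, z = -1.0062, p = 0.314305, fail to reject H0.


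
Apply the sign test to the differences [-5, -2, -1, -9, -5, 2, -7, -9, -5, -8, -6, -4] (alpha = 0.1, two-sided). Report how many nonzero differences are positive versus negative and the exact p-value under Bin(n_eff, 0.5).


Step 1: Discard zero differences. Original n = 12; n_eff = number of nonzero differences = 12.
Nonzero differences (with sign): -5, -2, -1, -9, -5, +2, -7, -9, -5, -8, -6, -4
Step 2: Count signs: positive = 1, negative = 11.
Step 3: Under H0: P(positive) = 0.5, so the number of positives S ~ Bin(12, 0.5).
Step 4: Two-sided exact p-value = sum of Bin(12,0.5) probabilities at or below the observed probability = 0.006348.
Step 5: alpha = 0.1. reject H0.

n_eff = 12, pos = 1, neg = 11, p = 0.006348, reject H0.


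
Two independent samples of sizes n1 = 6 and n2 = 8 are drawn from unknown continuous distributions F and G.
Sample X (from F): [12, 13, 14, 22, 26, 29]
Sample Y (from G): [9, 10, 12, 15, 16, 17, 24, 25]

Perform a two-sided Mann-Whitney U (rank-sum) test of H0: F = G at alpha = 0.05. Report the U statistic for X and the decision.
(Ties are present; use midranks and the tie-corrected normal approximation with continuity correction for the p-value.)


Step 1: Combine and sort all 14 observations; assign midranks.
sorted (value, group): (9,Y), (10,Y), (12,X), (12,Y), (13,X), (14,X), (15,Y), (16,Y), (17,Y), (22,X), (24,Y), (25,Y), (26,X), (29,X)
ranks: 9->1, 10->2, 12->3.5, 12->3.5, 13->5, 14->6, 15->7, 16->8, 17->9, 22->10, 24->11, 25->12, 26->13, 29->14
Step 2: Rank sum for X: R1 = 3.5 + 5 + 6 + 10 + 13 + 14 = 51.5.
Step 3: U_X = R1 - n1(n1+1)/2 = 51.5 - 6*7/2 = 51.5 - 21 = 30.5.
       U_Y = n1*n2 - U_X = 48 - 30.5 = 17.5.
Step 4: Ties are present, so use the tie-corrected normal approximation (with continuity correction) for the p-value.
Step 5: p-value = 0.438074; compare to alpha = 0.05. fail to reject H0.

U_X = 30.5, p = 0.438074, fail to reject H0 at alpha = 0.05.


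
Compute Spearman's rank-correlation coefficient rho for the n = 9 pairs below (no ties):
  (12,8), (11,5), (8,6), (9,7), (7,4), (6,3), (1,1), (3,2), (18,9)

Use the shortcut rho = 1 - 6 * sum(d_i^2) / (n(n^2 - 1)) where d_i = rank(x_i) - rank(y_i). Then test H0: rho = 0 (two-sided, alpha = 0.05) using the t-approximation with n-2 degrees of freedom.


Step 1: Rank x and y separately (midranks; no ties here).
rank(x): 12->8, 11->7, 8->5, 9->6, 7->4, 6->3, 1->1, 3->2, 18->9
rank(y): 8->8, 5->5, 6->6, 7->7, 4->4, 3->3, 1->1, 2->2, 9->9
Step 2: d_i = R_x(i) - R_y(i); compute d_i^2.
  (8-8)^2=0, (7-5)^2=4, (5-6)^2=1, (6-7)^2=1, (4-4)^2=0, (3-3)^2=0, (1-1)^2=0, (2-2)^2=0, (9-9)^2=0
sum(d^2) = 6.
Step 3: rho = 1 - 6*6 / (9*(9^2 - 1)) = 1 - 36/720 = 0.950000.
Step 4: Under H0, t = rho * sqrt((n-2)/(1-rho^2)) = 8.0495 ~ t(7).
Step 5: Two-sided p-value from the t-distribution with 7 df = 0.000088.
Step 6: alpha = 0.05. reject H0.

rho = 0.9500, p = 0.000088, reject H0 at alpha = 0.05.


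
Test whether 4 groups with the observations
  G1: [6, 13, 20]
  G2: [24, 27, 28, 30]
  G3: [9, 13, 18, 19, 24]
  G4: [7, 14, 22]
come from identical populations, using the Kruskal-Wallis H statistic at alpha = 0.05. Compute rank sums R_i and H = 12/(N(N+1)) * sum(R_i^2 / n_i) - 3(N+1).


Step 1: Combine all N = 15 observations and assign midranks.
sorted (value, group, rank): (6,G1,1), (7,G4,2), (9,G3,3), (13,G1,4.5), (13,G3,4.5), (14,G4,6), (18,G3,7), (19,G3,8), (20,G1,9), (22,G4,10), (24,G2,11.5), (24,G3,11.5), (27,G2,13), (28,G2,14), (30,G2,15)
Step 2: Sum ranks within each group.
R_1 = 14.5 (n_1 = 3)
R_2 = 53.5 (n_2 = 4)
R_3 = 34 (n_3 = 5)
R_4 = 18 (n_4 = 3)
Step 3: H = 12/(N(N+1)) * sum(R_i^2/n_i) - 3(N+1)
     = 12/(15*16) * (14.5^2/3 + 53.5^2/4 + 34^2/5 + 18^2/3) - 3*16
     = 0.050000 * 1124.85 - 48
     = 8.242292.
Step 4: Ties present; correction factor C = 1 - 12/(15^3 - 15) = 0.996429. Corrected H = 8.242292 / 0.996429 = 8.271834.
Step 5: Under H0, H ~ chi^2(3); p-value = 0.040715.
Step 6: alpha = 0.05. reject H0.

H = 8.2718, df = 3, p = 0.040715, reject H0.


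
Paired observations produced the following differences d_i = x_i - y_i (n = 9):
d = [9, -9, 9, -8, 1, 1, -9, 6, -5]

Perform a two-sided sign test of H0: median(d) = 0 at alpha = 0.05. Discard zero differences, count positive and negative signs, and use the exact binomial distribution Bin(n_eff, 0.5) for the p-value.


Step 1: Discard zero differences. Original n = 9; n_eff = number of nonzero differences = 9.
Nonzero differences (with sign): +9, -9, +9, -8, +1, +1, -9, +6, -5
Step 2: Count signs: positive = 5, negative = 4.
Step 3: Under H0: P(positive) = 0.5, so the number of positives S ~ Bin(9, 0.5).
Step 4: Two-sided exact p-value = sum of Bin(9,0.5) probabilities at or below the observed probability = 1.000000.
Step 5: alpha = 0.05. fail to reject H0.

n_eff = 9, pos = 5, neg = 4, p = 1.000000, fail to reject H0.


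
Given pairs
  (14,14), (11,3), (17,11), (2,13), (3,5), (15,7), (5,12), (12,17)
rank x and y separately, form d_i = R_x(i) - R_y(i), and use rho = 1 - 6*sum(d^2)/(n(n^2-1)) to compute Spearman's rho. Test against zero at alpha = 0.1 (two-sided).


Step 1: Rank x and y separately (midranks; no ties here).
rank(x): 14->6, 11->4, 17->8, 2->1, 3->2, 15->7, 5->3, 12->5
rank(y): 14->7, 3->1, 11->4, 13->6, 5->2, 7->3, 12->5, 17->8
Step 2: d_i = R_x(i) - R_y(i); compute d_i^2.
  (6-7)^2=1, (4-1)^2=9, (8-4)^2=16, (1-6)^2=25, (2-2)^2=0, (7-3)^2=16, (3-5)^2=4, (5-8)^2=9
sum(d^2) = 80.
Step 3: rho = 1 - 6*80 / (8*(8^2 - 1)) = 1 - 480/504 = 0.047619.
Step 4: Under H0, t = rho * sqrt((n-2)/(1-rho^2)) = 0.1168 ~ t(6).
Step 5: Two-sided p-value from the t-distribution with 6 df = 0.910849.
Step 6: alpha = 0.1. fail to reject H0.

rho = 0.0476, p = 0.910849, fail to reject H0 at alpha = 0.1.


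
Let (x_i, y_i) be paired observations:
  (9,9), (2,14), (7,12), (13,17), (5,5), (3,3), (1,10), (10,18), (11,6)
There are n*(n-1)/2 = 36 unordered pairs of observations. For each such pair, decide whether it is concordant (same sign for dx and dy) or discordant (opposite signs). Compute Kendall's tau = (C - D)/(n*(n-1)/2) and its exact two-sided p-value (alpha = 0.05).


Step 1: Enumerate the 36 unordered pairs (i,j) with i<j and classify each by sign(x_j-x_i) * sign(y_j-y_i).
  (1,2):dx=-7,dy=+5->D; (1,3):dx=-2,dy=+3->D; (1,4):dx=+4,dy=+8->C; (1,5):dx=-4,dy=-4->C
  (1,6):dx=-6,dy=-6->C; (1,7):dx=-8,dy=+1->D; (1,8):dx=+1,dy=+9->C; (1,9):dx=+2,dy=-3->D
  (2,3):dx=+5,dy=-2->D; (2,4):dx=+11,dy=+3->C; (2,5):dx=+3,dy=-9->D; (2,6):dx=+1,dy=-11->D
  (2,7):dx=-1,dy=-4->C; (2,8):dx=+8,dy=+4->C; (2,9):dx=+9,dy=-8->D; (3,4):dx=+6,dy=+5->C
  (3,5):dx=-2,dy=-7->C; (3,6):dx=-4,dy=-9->C; (3,7):dx=-6,dy=-2->C; (3,8):dx=+3,dy=+6->C
  (3,9):dx=+4,dy=-6->D; (4,5):dx=-8,dy=-12->C; (4,6):dx=-10,dy=-14->C; (4,7):dx=-12,dy=-7->C
  (4,8):dx=-3,dy=+1->D; (4,9):dx=-2,dy=-11->C; (5,6):dx=-2,dy=-2->C; (5,7):dx=-4,dy=+5->D
  (5,8):dx=+5,dy=+13->C; (5,9):dx=+6,dy=+1->C; (6,7):dx=-2,dy=+7->D; (6,8):dx=+7,dy=+15->C
  (6,9):dx=+8,dy=+3->C; (7,8):dx=+9,dy=+8->C; (7,9):dx=+10,dy=-4->D; (8,9):dx=+1,dy=-12->D
Step 2: C = 22, D = 14, total pairs = 36.
Step 3: tau = (C - D)/(n(n-1)/2) = (22 - 14)/36 = 0.222222.
Step 4: Exact two-sided p-value (enumerate n! = 362880 permutations of y under H0): p = 0.476709.
Step 5: alpha = 0.05. fail to reject H0.

tau_b = 0.2222 (C=22, D=14), p = 0.476709, fail to reject H0.


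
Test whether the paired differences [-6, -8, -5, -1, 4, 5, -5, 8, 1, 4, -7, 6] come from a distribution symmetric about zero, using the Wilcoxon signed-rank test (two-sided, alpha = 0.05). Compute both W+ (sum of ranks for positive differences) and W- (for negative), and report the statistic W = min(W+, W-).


Step 1: Drop any zero differences (none here) and take |d_i|.
|d| = [6, 8, 5, 1, 4, 5, 5, 8, 1, 4, 7, 6]
Step 2: Midrank |d_i| (ties get averaged ranks).
ranks: |6|->8.5, |8|->11.5, |5|->6, |1|->1.5, |4|->3.5, |5|->6, |5|->6, |8|->11.5, |1|->1.5, |4|->3.5, |7|->10, |6|->8.5
Step 3: Attach original signs; sum ranks with positive sign and with negative sign.
W+ = 3.5 + 6 + 11.5 + 1.5 + 3.5 + 8.5 = 34.5
W- = 8.5 + 11.5 + 6 + 1.5 + 6 + 10 = 43.5
(Check: W+ + W- = 78 should equal n(n+1)/2 = 78.)
Step 4: Test statistic W = min(W+, W-) = 34.5.
Step 5: Ties in |d|, so use the tie-corrected normal approximation.
        E[W] = n(n+1)/4 = 12*13/4 = 39.
        Tie groups: |d|=1 (t=2), |d|=4 (t=2), |d|=5 (t=3), |d|=6 (t=2), |d|=8 (t=2); sum(t^3 - t) = 48.
        Var[W] = n(n+1)(2n+1)/24 - sum(t^3-t)/48 = 3900/24 - 48/48 = 161.5.
        z = (W - E[W]) / sqrt(Var[W]) = (34.5 - 39) / 12.7083 = -0.3541.
        Two-sided p = 2*Phi(z) = 0.723264.
Step 6: alpha = 0.05. fail to reject H0.

W+ = 34.5, W- = 43.5, W = min = 34.5, p = 0.723264, fail to reject H0.


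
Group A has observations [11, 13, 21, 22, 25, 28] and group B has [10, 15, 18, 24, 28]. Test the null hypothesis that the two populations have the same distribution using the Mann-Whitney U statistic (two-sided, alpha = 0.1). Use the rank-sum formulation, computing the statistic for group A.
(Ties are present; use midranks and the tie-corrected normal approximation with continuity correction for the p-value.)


Step 1: Combine and sort all 11 observations; assign midranks.
sorted (value, group): (10,Y), (11,X), (13,X), (15,Y), (18,Y), (21,X), (22,X), (24,Y), (25,X), (28,X), (28,Y)
ranks: 10->1, 11->2, 13->3, 15->4, 18->5, 21->6, 22->7, 24->8, 25->9, 28->10.5, 28->10.5
Step 2: Rank sum for X: R1 = 2 + 3 + 6 + 7 + 9 + 10.5 = 37.5.
Step 3: U_X = R1 - n1(n1+1)/2 = 37.5 - 6*7/2 = 37.5 - 21 = 16.5.
       U_Y = n1*n2 - U_X = 30 - 16.5 = 13.5.
Step 4: Ties are present, so use the tie-corrected normal approximation (with continuity correction) for the p-value.
Step 5: p-value = 0.854805; compare to alpha = 0.1. fail to reject H0.

U_X = 16.5, p = 0.854805, fail to reject H0 at alpha = 0.1.


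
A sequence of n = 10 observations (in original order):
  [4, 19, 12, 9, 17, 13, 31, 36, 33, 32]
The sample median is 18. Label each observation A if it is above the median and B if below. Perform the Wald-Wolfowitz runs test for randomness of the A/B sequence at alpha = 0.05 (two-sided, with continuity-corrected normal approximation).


Step 1: Compute median = 18; label A = above, B = below.
Labels in order: BABBBBAAAA  (n_A = 5, n_B = 5)
Step 2: Count runs R = 4.
Step 3: Under H0 (random ordering), E[R] = 2*n_A*n_B/(n_A+n_B) + 1 = 2*5*5/10 + 1 = 6.0000.
        Var[R] = 2*n_A*n_B*(2*n_A*n_B - n_A - n_B) / ((n_A+n_B)^2 * (n_A+n_B-1)) = 2000/900 = 2.2222.
        SD[R] = 1.4907.
Step 4: Continuity-corrected z = (R + 0.5 - E[R]) / SD[R] = (4 + 0.5 - 6.0000) / 1.4907 = -1.0062.
Step 5: Two-sided p-value via normal approximation = 2*(1 - Phi(|z|)) = 0.314305.
Step 6: alpha = 0.05. fail to reject H0.

R = 4, z = -1.0062, p = 0.314305, fail to reject H0.


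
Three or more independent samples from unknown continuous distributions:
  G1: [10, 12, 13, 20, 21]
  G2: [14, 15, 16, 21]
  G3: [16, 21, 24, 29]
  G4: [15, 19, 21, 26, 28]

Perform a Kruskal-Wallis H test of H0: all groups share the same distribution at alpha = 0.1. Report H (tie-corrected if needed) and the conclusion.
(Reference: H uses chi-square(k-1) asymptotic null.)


Step 1: Combine all N = 18 observations and assign midranks.
sorted (value, group, rank): (10,G1,1), (12,G1,2), (13,G1,3), (14,G2,4), (15,G2,5.5), (15,G4,5.5), (16,G2,7.5), (16,G3,7.5), (19,G4,9), (20,G1,10), (21,G1,12.5), (21,G2,12.5), (21,G3,12.5), (21,G4,12.5), (24,G3,15), (26,G4,16), (28,G4,17), (29,G3,18)
Step 2: Sum ranks within each group.
R_1 = 28.5 (n_1 = 5)
R_2 = 29.5 (n_2 = 4)
R_3 = 53 (n_3 = 4)
R_4 = 60 (n_4 = 5)
Step 3: H = 12/(N(N+1)) * sum(R_i^2/n_i) - 3(N+1)
     = 12/(18*19) * (28.5^2/5 + 29.5^2/4 + 53^2/4 + 60^2/5) - 3*19
     = 0.035088 * 1802.26 - 57
     = 6.237281.
Step 4: Ties present; correction factor C = 1 - 72/(18^3 - 18) = 0.987616. Corrected H = 6.237281 / 0.987616 = 6.315491.
Step 5: Under H0, H ~ chi^2(3); p-value = 0.097230.
Step 6: alpha = 0.1. reject H0.

H = 6.3155, df = 3, p = 0.097230, reject H0.


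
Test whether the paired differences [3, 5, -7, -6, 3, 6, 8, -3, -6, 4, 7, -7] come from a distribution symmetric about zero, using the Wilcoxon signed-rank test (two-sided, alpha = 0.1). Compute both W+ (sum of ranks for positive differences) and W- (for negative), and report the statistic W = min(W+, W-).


Step 1: Drop any zero differences (none here) and take |d_i|.
|d| = [3, 5, 7, 6, 3, 6, 8, 3, 6, 4, 7, 7]
Step 2: Midrank |d_i| (ties get averaged ranks).
ranks: |3|->2, |5|->5, |7|->10, |6|->7, |3|->2, |6|->7, |8|->12, |3|->2, |6|->7, |4|->4, |7|->10, |7|->10
Step 3: Attach original signs; sum ranks with positive sign and with negative sign.
W+ = 2 + 5 + 2 + 7 + 12 + 4 + 10 = 42
W- = 10 + 7 + 2 + 7 + 10 = 36
(Check: W+ + W- = 78 should equal n(n+1)/2 = 78.)
Step 4: Test statistic W = min(W+, W-) = 36.
Step 5: Ties in |d|, so use the tie-corrected normal approximation.
        E[W] = n(n+1)/4 = 12*13/4 = 39.
        Tie groups: |d|=3 (t=3), |d|=6 (t=3), |d|=7 (t=3); sum(t^3 - t) = 72.
        Var[W] = n(n+1)(2n+1)/24 - sum(t^3-t)/48 = 3900/24 - 72/48 = 161.
        z = (W - E[W]) / sqrt(Var[W]) = (36 - 39) / 12.6886 = -0.2364.
        Two-sided p = 2*Phi(z) = 0.813097.
Step 6: alpha = 0.1. fail to reject H0.

W+ = 42, W- = 36, W = min = 36, p = 0.813097, fail to reject H0.


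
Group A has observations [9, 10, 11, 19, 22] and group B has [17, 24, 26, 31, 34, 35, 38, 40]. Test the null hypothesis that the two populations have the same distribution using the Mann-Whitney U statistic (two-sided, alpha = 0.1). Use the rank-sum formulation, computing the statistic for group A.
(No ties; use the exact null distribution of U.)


Step 1: Combine and sort all 13 observations; assign midranks.
sorted (value, group): (9,X), (10,X), (11,X), (17,Y), (19,X), (22,X), (24,Y), (26,Y), (31,Y), (34,Y), (35,Y), (38,Y), (40,Y)
ranks: 9->1, 10->2, 11->3, 17->4, 19->5, 22->6, 24->7, 26->8, 31->9, 34->10, 35->11, 38->12, 40->13
Step 2: Rank sum for X: R1 = 1 + 2 + 3 + 5 + 6 = 17.
Step 3: U_X = R1 - n1(n1+1)/2 = 17 - 5*6/2 = 17 - 15 = 2.
       U_Y = n1*n2 - U_X = 40 - 2 = 38.
Step 4: No ties, so the exact null distribution of U (based on enumerating the C(13,5) = 1287 equally likely rank assignments) gives the two-sided p-value.
Step 5: p-value = 0.006216; compare to alpha = 0.1. reject H0.

U_X = 2, p = 0.006216, reject H0 at alpha = 0.1.


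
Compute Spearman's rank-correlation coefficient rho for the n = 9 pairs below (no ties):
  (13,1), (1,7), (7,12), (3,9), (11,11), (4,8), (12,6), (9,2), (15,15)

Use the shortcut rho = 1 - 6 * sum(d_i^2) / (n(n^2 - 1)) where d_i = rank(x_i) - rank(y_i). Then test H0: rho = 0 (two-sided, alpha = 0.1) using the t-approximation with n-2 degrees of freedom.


Step 1: Rank x and y separately (midranks; no ties here).
rank(x): 13->8, 1->1, 7->4, 3->2, 11->6, 4->3, 12->7, 9->5, 15->9
rank(y): 1->1, 7->4, 12->8, 9->6, 11->7, 8->5, 6->3, 2->2, 15->9
Step 2: d_i = R_x(i) - R_y(i); compute d_i^2.
  (8-1)^2=49, (1-4)^2=9, (4-8)^2=16, (2-6)^2=16, (6-7)^2=1, (3-5)^2=4, (7-3)^2=16, (5-2)^2=9, (9-9)^2=0
sum(d^2) = 120.
Step 3: rho = 1 - 6*120 / (9*(9^2 - 1)) = 1 - 720/720 = 0.000000.
Step 4: Under H0, t = rho * sqrt((n-2)/(1-rho^2)) = 0.0000 ~ t(7).
Step 5: Two-sided p-value from the t-distribution with 7 df = 1.000000.
Step 6: alpha = 0.1. fail to reject H0.

rho = 0.0000, p = 1.000000, fail to reject H0 at alpha = 0.1.


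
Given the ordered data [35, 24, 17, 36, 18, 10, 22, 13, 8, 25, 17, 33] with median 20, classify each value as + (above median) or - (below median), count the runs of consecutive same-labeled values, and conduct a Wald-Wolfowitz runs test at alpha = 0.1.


Step 1: Compute median = 20; label A = above, B = below.
Labels in order: AABABBABBABA  (n_A = 6, n_B = 6)
Step 2: Count runs R = 9.
Step 3: Under H0 (random ordering), E[R] = 2*n_A*n_B/(n_A+n_B) + 1 = 2*6*6/12 + 1 = 7.0000.
        Var[R] = 2*n_A*n_B*(2*n_A*n_B - n_A - n_B) / ((n_A+n_B)^2 * (n_A+n_B-1)) = 4320/1584 = 2.7273.
        SD[R] = 1.6514.
Step 4: Continuity-corrected z = (R - 0.5 - E[R]) / SD[R] = (9 - 0.5 - 7.0000) / 1.6514 = 0.9083.
Step 5: Two-sided p-value via normal approximation = 2*(1 - Phi(|z|)) = 0.363722.
Step 6: alpha = 0.1. fail to reject H0.

R = 9, z = 0.9083, p = 0.363722, fail to reject H0.


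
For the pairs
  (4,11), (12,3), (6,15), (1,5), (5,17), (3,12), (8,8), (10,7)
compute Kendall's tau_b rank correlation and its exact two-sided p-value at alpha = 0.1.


Step 1: Enumerate the 28 unordered pairs (i,j) with i<j and classify each by sign(x_j-x_i) * sign(y_j-y_i).
  (1,2):dx=+8,dy=-8->D; (1,3):dx=+2,dy=+4->C; (1,4):dx=-3,dy=-6->C; (1,5):dx=+1,dy=+6->C
  (1,6):dx=-1,dy=+1->D; (1,7):dx=+4,dy=-3->D; (1,8):dx=+6,dy=-4->D; (2,3):dx=-6,dy=+12->D
  (2,4):dx=-11,dy=+2->D; (2,5):dx=-7,dy=+14->D; (2,6):dx=-9,dy=+9->D; (2,7):dx=-4,dy=+5->D
  (2,8):dx=-2,dy=+4->D; (3,4):dx=-5,dy=-10->C; (3,5):dx=-1,dy=+2->D; (3,6):dx=-3,dy=-3->C
  (3,7):dx=+2,dy=-7->D; (3,8):dx=+4,dy=-8->D; (4,5):dx=+4,dy=+12->C; (4,6):dx=+2,dy=+7->C
  (4,7):dx=+7,dy=+3->C; (4,8):dx=+9,dy=+2->C; (5,6):dx=-2,dy=-5->C; (5,7):dx=+3,dy=-9->D
  (5,8):dx=+5,dy=-10->D; (6,7):dx=+5,dy=-4->D; (6,8):dx=+7,dy=-5->D; (7,8):dx=+2,dy=-1->D
Step 2: C = 10, D = 18, total pairs = 28.
Step 3: tau = (C - D)/(n(n-1)/2) = (10 - 18)/28 = -0.285714.
Step 4: Exact two-sided p-value (enumerate n! = 40320 permutations of y under H0): p = 0.398760.
Step 5: alpha = 0.1. fail to reject H0.

tau_b = -0.2857 (C=10, D=18), p = 0.398760, fail to reject H0.


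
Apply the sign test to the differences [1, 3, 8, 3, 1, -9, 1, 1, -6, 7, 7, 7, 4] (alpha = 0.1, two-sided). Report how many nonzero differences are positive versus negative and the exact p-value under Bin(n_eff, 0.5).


Step 1: Discard zero differences. Original n = 13; n_eff = number of nonzero differences = 13.
Nonzero differences (with sign): +1, +3, +8, +3, +1, -9, +1, +1, -6, +7, +7, +7, +4
Step 2: Count signs: positive = 11, negative = 2.
Step 3: Under H0: P(positive) = 0.5, so the number of positives S ~ Bin(13, 0.5).
Step 4: Two-sided exact p-value = sum of Bin(13,0.5) probabilities at or below the observed probability = 0.022461.
Step 5: alpha = 0.1. reject H0.

n_eff = 13, pos = 11, neg = 2, p = 0.022461, reject H0.


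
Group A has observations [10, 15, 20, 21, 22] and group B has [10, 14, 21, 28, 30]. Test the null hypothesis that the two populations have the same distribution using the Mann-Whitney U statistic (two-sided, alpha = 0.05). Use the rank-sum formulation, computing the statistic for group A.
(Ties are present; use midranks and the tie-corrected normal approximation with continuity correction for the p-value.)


Step 1: Combine and sort all 10 observations; assign midranks.
sorted (value, group): (10,X), (10,Y), (14,Y), (15,X), (20,X), (21,X), (21,Y), (22,X), (28,Y), (30,Y)
ranks: 10->1.5, 10->1.5, 14->3, 15->4, 20->5, 21->6.5, 21->6.5, 22->8, 28->9, 30->10
Step 2: Rank sum for X: R1 = 1.5 + 4 + 5 + 6.5 + 8 = 25.
Step 3: U_X = R1 - n1(n1+1)/2 = 25 - 5*6/2 = 25 - 15 = 10.
       U_Y = n1*n2 - U_X = 25 - 10 = 15.
Step 4: Ties are present, so use the tie-corrected normal approximation (with continuity correction) for the p-value.
Step 5: p-value = 0.674236; compare to alpha = 0.05. fail to reject H0.

U_X = 10, p = 0.674236, fail to reject H0 at alpha = 0.05.


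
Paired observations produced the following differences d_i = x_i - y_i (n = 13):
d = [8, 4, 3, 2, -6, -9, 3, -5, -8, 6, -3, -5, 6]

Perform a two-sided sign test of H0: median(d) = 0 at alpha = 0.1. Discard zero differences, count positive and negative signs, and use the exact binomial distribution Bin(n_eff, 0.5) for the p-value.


Step 1: Discard zero differences. Original n = 13; n_eff = number of nonzero differences = 13.
Nonzero differences (with sign): +8, +4, +3, +2, -6, -9, +3, -5, -8, +6, -3, -5, +6
Step 2: Count signs: positive = 7, negative = 6.
Step 3: Under H0: P(positive) = 0.5, so the number of positives S ~ Bin(13, 0.5).
Step 4: Two-sided exact p-value = sum of Bin(13,0.5) probabilities at or below the observed probability = 1.000000.
Step 5: alpha = 0.1. fail to reject H0.

n_eff = 13, pos = 7, neg = 6, p = 1.000000, fail to reject H0.


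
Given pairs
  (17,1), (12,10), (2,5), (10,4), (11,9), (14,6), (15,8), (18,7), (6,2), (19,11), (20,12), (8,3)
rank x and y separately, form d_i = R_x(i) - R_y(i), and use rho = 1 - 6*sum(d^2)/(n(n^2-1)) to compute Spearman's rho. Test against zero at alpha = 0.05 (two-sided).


Step 1: Rank x and y separately (midranks; no ties here).
rank(x): 17->9, 12->6, 2->1, 10->4, 11->5, 14->7, 15->8, 18->10, 6->2, 19->11, 20->12, 8->3
rank(y): 1->1, 10->10, 5->5, 4->4, 9->9, 6->6, 8->8, 7->7, 2->2, 11->11, 12->12, 3->3
Step 2: d_i = R_x(i) - R_y(i); compute d_i^2.
  (9-1)^2=64, (6-10)^2=16, (1-5)^2=16, (4-4)^2=0, (5-9)^2=16, (7-6)^2=1, (8-8)^2=0, (10-7)^2=9, (2-2)^2=0, (11-11)^2=0, (12-12)^2=0, (3-3)^2=0
sum(d^2) = 122.
Step 3: rho = 1 - 6*122 / (12*(12^2 - 1)) = 1 - 732/1716 = 0.573427.
Step 4: Under H0, t = rho * sqrt((n-2)/(1-rho^2)) = 2.2134 ~ t(10).
Step 5: Two-sided p-value from the t-distribution with 10 df = 0.051266.
Step 6: alpha = 0.05. fail to reject H0.

rho = 0.5734, p = 0.051266, fail to reject H0 at alpha = 0.05.


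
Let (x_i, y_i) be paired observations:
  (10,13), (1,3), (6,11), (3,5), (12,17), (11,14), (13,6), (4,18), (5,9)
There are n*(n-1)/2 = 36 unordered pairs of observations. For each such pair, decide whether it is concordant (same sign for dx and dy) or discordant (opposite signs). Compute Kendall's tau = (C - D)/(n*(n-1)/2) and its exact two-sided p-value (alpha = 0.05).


Step 1: Enumerate the 36 unordered pairs (i,j) with i<j and classify each by sign(x_j-x_i) * sign(y_j-y_i).
  (1,2):dx=-9,dy=-10->C; (1,3):dx=-4,dy=-2->C; (1,4):dx=-7,dy=-8->C; (1,5):dx=+2,dy=+4->C
  (1,6):dx=+1,dy=+1->C; (1,7):dx=+3,dy=-7->D; (1,8):dx=-6,dy=+5->D; (1,9):dx=-5,dy=-4->C
  (2,3):dx=+5,dy=+8->C; (2,4):dx=+2,dy=+2->C; (2,5):dx=+11,dy=+14->C; (2,6):dx=+10,dy=+11->C
  (2,7):dx=+12,dy=+3->C; (2,8):dx=+3,dy=+15->C; (2,9):dx=+4,dy=+6->C; (3,4):dx=-3,dy=-6->C
  (3,5):dx=+6,dy=+6->C; (3,6):dx=+5,dy=+3->C; (3,7):dx=+7,dy=-5->D; (3,8):dx=-2,dy=+7->D
  (3,9):dx=-1,dy=-2->C; (4,5):dx=+9,dy=+12->C; (4,6):dx=+8,dy=+9->C; (4,7):dx=+10,dy=+1->C
  (4,8):dx=+1,dy=+13->C; (4,9):dx=+2,dy=+4->C; (5,6):dx=-1,dy=-3->C; (5,7):dx=+1,dy=-11->D
  (5,8):dx=-8,dy=+1->D; (5,9):dx=-7,dy=-8->C; (6,7):dx=+2,dy=-8->D; (6,8):dx=-7,dy=+4->D
  (6,9):dx=-6,dy=-5->C; (7,8):dx=-9,dy=+12->D; (7,9):dx=-8,dy=+3->D; (8,9):dx=+1,dy=-9->D
Step 2: C = 25, D = 11, total pairs = 36.
Step 3: tau = (C - D)/(n(n-1)/2) = (25 - 11)/36 = 0.388889.
Step 4: Exact two-sided p-value (enumerate n! = 362880 permutations of y under H0): p = 0.180181.
Step 5: alpha = 0.05. fail to reject H0.

tau_b = 0.3889 (C=25, D=11), p = 0.180181, fail to reject H0.


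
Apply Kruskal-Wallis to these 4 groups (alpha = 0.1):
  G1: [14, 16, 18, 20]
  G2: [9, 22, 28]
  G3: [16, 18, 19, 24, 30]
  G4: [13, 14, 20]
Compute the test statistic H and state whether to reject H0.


Step 1: Combine all N = 15 observations and assign midranks.
sorted (value, group, rank): (9,G2,1), (13,G4,2), (14,G1,3.5), (14,G4,3.5), (16,G1,5.5), (16,G3,5.5), (18,G1,7.5), (18,G3,7.5), (19,G3,9), (20,G1,10.5), (20,G4,10.5), (22,G2,12), (24,G3,13), (28,G2,14), (30,G3,15)
Step 2: Sum ranks within each group.
R_1 = 27 (n_1 = 4)
R_2 = 27 (n_2 = 3)
R_3 = 50 (n_3 = 5)
R_4 = 16 (n_4 = 3)
Step 3: H = 12/(N(N+1)) * sum(R_i^2/n_i) - 3(N+1)
     = 12/(15*16) * (27^2/4 + 27^2/3 + 50^2/5 + 16^2/3) - 3*16
     = 0.050000 * 1010.58 - 48
     = 2.529167.
Step 4: Ties present; correction factor C = 1 - 24/(15^3 - 15) = 0.992857. Corrected H = 2.529167 / 0.992857 = 2.547362.
Step 5: Under H0, H ~ chi^2(3); p-value = 0.466792.
Step 6: alpha = 0.1. fail to reject H0.

H = 2.5474, df = 3, p = 0.466792, fail to reject H0.


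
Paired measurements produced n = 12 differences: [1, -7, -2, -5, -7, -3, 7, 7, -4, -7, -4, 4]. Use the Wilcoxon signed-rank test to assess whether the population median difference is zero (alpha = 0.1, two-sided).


Step 1: Drop any zero differences (none here) and take |d_i|.
|d| = [1, 7, 2, 5, 7, 3, 7, 7, 4, 7, 4, 4]
Step 2: Midrank |d_i| (ties get averaged ranks).
ranks: |1|->1, |7|->10, |2|->2, |5|->7, |7|->10, |3|->3, |7|->10, |7|->10, |4|->5, |7|->10, |4|->5, |4|->5
Step 3: Attach original signs; sum ranks with positive sign and with negative sign.
W+ = 1 + 10 + 10 + 5 = 26
W- = 10 + 2 + 7 + 10 + 3 + 5 + 10 + 5 = 52
(Check: W+ + W- = 78 should equal n(n+1)/2 = 78.)
Step 4: Test statistic W = min(W+, W-) = 26.
Step 5: Ties in |d|, so use the tie-corrected normal approximation.
        E[W] = n(n+1)/4 = 12*13/4 = 39.
        Tie groups: |d|=4 (t=3), |d|=7 (t=5); sum(t^3 - t) = 144.
        Var[W] = n(n+1)(2n+1)/24 - sum(t^3-t)/48 = 3900/24 - 144/48 = 159.5.
        z = (W - E[W]) / sqrt(Var[W]) = (26 - 39) / 12.6293 = -1.0293.
        Two-sided p = 2*Phi(z) = 0.303315.
Step 6: alpha = 0.1. fail to reject H0.

W+ = 26, W- = 52, W = min = 26, p = 0.303315, fail to reject H0.


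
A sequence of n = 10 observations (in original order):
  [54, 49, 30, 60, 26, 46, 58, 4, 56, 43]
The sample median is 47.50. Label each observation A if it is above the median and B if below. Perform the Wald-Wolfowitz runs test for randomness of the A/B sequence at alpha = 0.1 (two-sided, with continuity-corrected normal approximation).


Step 1: Compute median = 47.50; label A = above, B = below.
Labels in order: AABABBABAB  (n_A = 5, n_B = 5)
Step 2: Count runs R = 8.
Step 3: Under H0 (random ordering), E[R] = 2*n_A*n_B/(n_A+n_B) + 1 = 2*5*5/10 + 1 = 6.0000.
        Var[R] = 2*n_A*n_B*(2*n_A*n_B - n_A - n_B) / ((n_A+n_B)^2 * (n_A+n_B-1)) = 2000/900 = 2.2222.
        SD[R] = 1.4907.
Step 4: Continuity-corrected z = (R - 0.5 - E[R]) / SD[R] = (8 - 0.5 - 6.0000) / 1.4907 = 1.0062.
Step 5: Two-sided p-value via normal approximation = 2*(1 - Phi(|z|)) = 0.314305.
Step 6: alpha = 0.1. fail to reject H0.

R = 8, z = 1.0062, p = 0.314305, fail to reject H0.


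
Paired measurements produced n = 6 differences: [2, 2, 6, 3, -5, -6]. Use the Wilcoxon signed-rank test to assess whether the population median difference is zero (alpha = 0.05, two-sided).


Step 1: Drop any zero differences (none here) and take |d_i|.
|d| = [2, 2, 6, 3, 5, 6]
Step 2: Midrank |d_i| (ties get averaged ranks).
ranks: |2|->1.5, |2|->1.5, |6|->5.5, |3|->3, |5|->4, |6|->5.5
Step 3: Attach original signs; sum ranks with positive sign and with negative sign.
W+ = 1.5 + 1.5 + 5.5 + 3 = 11.5
W- = 4 + 5.5 = 9.5
(Check: W+ + W- = 21 should equal n(n+1)/2 = 21.)
Step 4: Test statistic W = min(W+, W-) = 9.5.
Step 5: Ties in |d|, so use the tie-corrected normal approximation.
        E[W] = n(n+1)/4 = 6*7/4 = 10.5.
        Tie groups: |d|=2 (t=2), |d|=6 (t=2); sum(t^3 - t) = 12.
        Var[W] = n(n+1)(2n+1)/24 - sum(t^3-t)/48 = 546/24 - 12/48 = 22.5.
        z = (W - E[W]) / sqrt(Var[W]) = (9.5 - 10.5) / 4.7434 = -0.2108.
        Two-sided p = 2*Phi(z) = 0.833029.
Step 6: alpha = 0.05. fail to reject H0.

W+ = 11.5, W- = 9.5, W = min = 9.5, p = 0.833029, fail to reject H0.


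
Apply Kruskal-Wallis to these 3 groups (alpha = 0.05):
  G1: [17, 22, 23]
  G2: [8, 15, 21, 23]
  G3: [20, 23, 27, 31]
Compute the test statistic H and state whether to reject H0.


Step 1: Combine all N = 11 observations and assign midranks.
sorted (value, group, rank): (8,G2,1), (15,G2,2), (17,G1,3), (20,G3,4), (21,G2,5), (22,G1,6), (23,G1,8), (23,G2,8), (23,G3,8), (27,G3,10), (31,G3,11)
Step 2: Sum ranks within each group.
R_1 = 17 (n_1 = 3)
R_2 = 16 (n_2 = 4)
R_3 = 33 (n_3 = 4)
Step 3: H = 12/(N(N+1)) * sum(R_i^2/n_i) - 3(N+1)
     = 12/(11*12) * (17^2/3 + 16^2/4 + 33^2/4) - 3*12
     = 0.090909 * 432.583 - 36
     = 3.325758.
Step 4: Ties present; correction factor C = 1 - 24/(11^3 - 11) = 0.981818. Corrected H = 3.325758 / 0.981818 = 3.387346.
Step 5: Under H0, H ~ chi^2(2); p-value = 0.183843.
Step 6: alpha = 0.05. fail to reject H0.

H = 3.3873, df = 2, p = 0.183843, fail to reject H0.


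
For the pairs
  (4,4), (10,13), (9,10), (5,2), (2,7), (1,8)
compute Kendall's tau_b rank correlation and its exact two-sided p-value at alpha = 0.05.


Step 1: Enumerate the 15 unordered pairs (i,j) with i<j and classify each by sign(x_j-x_i) * sign(y_j-y_i).
  (1,2):dx=+6,dy=+9->C; (1,3):dx=+5,dy=+6->C; (1,4):dx=+1,dy=-2->D; (1,5):dx=-2,dy=+3->D
  (1,6):dx=-3,dy=+4->D; (2,3):dx=-1,dy=-3->C; (2,4):dx=-5,dy=-11->C; (2,5):dx=-8,dy=-6->C
  (2,6):dx=-9,dy=-5->C; (3,4):dx=-4,dy=-8->C; (3,5):dx=-7,dy=-3->C; (3,6):dx=-8,dy=-2->C
  (4,5):dx=-3,dy=+5->D; (4,6):dx=-4,dy=+6->D; (5,6):dx=-1,dy=+1->D
Step 2: C = 9, D = 6, total pairs = 15.
Step 3: tau = (C - D)/(n(n-1)/2) = (9 - 6)/15 = 0.200000.
Step 4: Exact two-sided p-value (enumerate n! = 720 permutations of y under H0): p = 0.719444.
Step 5: alpha = 0.05. fail to reject H0.

tau_b = 0.2000 (C=9, D=6), p = 0.719444, fail to reject H0.


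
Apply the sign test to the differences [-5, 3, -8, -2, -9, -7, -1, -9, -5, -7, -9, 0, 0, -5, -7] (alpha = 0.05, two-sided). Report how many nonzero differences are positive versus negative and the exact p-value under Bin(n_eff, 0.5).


Step 1: Discard zero differences. Original n = 15; n_eff = number of nonzero differences = 13.
Nonzero differences (with sign): -5, +3, -8, -2, -9, -7, -1, -9, -5, -7, -9, -5, -7
Step 2: Count signs: positive = 1, negative = 12.
Step 3: Under H0: P(positive) = 0.5, so the number of positives S ~ Bin(13, 0.5).
Step 4: Two-sided exact p-value = sum of Bin(13,0.5) probabilities at or below the observed probability = 0.003418.
Step 5: alpha = 0.05. reject H0.

n_eff = 13, pos = 1, neg = 12, p = 0.003418, reject H0.


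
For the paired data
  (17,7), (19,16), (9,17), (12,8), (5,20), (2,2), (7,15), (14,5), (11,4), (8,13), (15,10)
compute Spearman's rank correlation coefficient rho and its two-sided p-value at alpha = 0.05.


Step 1: Rank x and y separately (midranks; no ties here).
rank(x): 17->10, 19->11, 9->5, 12->7, 5->2, 2->1, 7->3, 14->8, 11->6, 8->4, 15->9
rank(y): 7->4, 16->9, 17->10, 8->5, 20->11, 2->1, 15->8, 5->3, 4->2, 13->7, 10->6
Step 2: d_i = R_x(i) - R_y(i); compute d_i^2.
  (10-4)^2=36, (11-9)^2=4, (5-10)^2=25, (7-5)^2=4, (2-11)^2=81, (1-1)^2=0, (3-8)^2=25, (8-3)^2=25, (6-2)^2=16, (4-7)^2=9, (9-6)^2=9
sum(d^2) = 234.
Step 3: rho = 1 - 6*234 / (11*(11^2 - 1)) = 1 - 1404/1320 = -0.063636.
Step 4: Under H0, t = rho * sqrt((n-2)/(1-rho^2)) = -0.1913 ~ t(9).
Step 5: Two-sided p-value from the t-distribution with 9 df = 0.852539.
Step 6: alpha = 0.05. fail to reject H0.

rho = -0.0636, p = 0.852539, fail to reject H0 at alpha = 0.05.


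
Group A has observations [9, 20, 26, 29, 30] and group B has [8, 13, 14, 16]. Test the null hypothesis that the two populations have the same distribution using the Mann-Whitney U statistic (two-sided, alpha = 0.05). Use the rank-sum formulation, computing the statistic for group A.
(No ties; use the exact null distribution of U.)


Step 1: Combine and sort all 9 observations; assign midranks.
sorted (value, group): (8,Y), (9,X), (13,Y), (14,Y), (16,Y), (20,X), (26,X), (29,X), (30,X)
ranks: 8->1, 9->2, 13->3, 14->4, 16->5, 20->6, 26->7, 29->8, 30->9
Step 2: Rank sum for X: R1 = 2 + 6 + 7 + 8 + 9 = 32.
Step 3: U_X = R1 - n1(n1+1)/2 = 32 - 5*6/2 = 32 - 15 = 17.
       U_Y = n1*n2 - U_X = 20 - 17 = 3.
Step 4: No ties, so the exact null distribution of U (based on enumerating the C(9,5) = 126 equally likely rank assignments) gives the two-sided p-value.
Step 5: p-value = 0.111111; compare to alpha = 0.05. fail to reject H0.

U_X = 17, p = 0.111111, fail to reject H0 at alpha = 0.05.
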